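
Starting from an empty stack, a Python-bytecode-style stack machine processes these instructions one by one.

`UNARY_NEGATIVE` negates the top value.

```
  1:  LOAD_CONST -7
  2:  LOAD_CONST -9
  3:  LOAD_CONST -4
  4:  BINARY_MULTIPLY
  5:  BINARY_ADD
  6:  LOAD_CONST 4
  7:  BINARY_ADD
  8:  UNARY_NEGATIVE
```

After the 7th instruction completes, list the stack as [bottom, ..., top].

[33]

LOAD_CONST -7   : [-7]
LOAD_CONST -9   : [-7, -9]
LOAD_CONST -4   : [-7, -9, -4]
BINARY_MULTIPLY : [-7, 36]
BINARY_ADD      : [29]
LOAD_CONST 4    : [29, 4]
BINARY_ADD      : [33]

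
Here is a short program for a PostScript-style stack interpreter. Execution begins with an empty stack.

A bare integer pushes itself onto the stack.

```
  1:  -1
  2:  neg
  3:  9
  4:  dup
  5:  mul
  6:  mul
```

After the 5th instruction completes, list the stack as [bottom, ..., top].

[1, 81]

-1  → -1
neg → 1
9   → 1 9
dup → 1 9 9
mul → 1 81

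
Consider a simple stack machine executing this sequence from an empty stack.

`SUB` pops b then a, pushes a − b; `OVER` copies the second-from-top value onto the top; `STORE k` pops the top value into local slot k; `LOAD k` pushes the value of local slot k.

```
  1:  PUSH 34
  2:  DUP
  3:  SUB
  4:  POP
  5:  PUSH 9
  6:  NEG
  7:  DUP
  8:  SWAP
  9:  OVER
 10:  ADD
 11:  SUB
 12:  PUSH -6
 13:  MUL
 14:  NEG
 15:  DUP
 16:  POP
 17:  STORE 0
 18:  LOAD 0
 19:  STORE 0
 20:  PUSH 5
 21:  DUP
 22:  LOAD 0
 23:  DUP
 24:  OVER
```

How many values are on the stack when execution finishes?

PUSH 34 -> [34]
DUP     -> [34, 34]
SUB     -> [0]
POP     -> []
PUSH 9  -> [9]
NEG     -> [-9]
DUP     -> [-9, -9]
SWAP    -> [-9, -9]
OVER    -> [-9, -9, -9]
ADD     -> [-9, -18]
SUB     -> [9]
PUSH -6 -> [9, -6]
MUL     -> [-54]
NEG     -> [54]
DUP     -> [54, 54]
POP     -> [54]
STORE 0 -> []
LOAD 0  -> [54]
STORE 0 -> []
PUSH 5  -> [5]
DUP     -> [5, 5]
LOAD 0  -> [5, 5, 54]
DUP     -> [5, 5, 54, 54]
OVER    -> [5, 5, 54, 54, 54]

5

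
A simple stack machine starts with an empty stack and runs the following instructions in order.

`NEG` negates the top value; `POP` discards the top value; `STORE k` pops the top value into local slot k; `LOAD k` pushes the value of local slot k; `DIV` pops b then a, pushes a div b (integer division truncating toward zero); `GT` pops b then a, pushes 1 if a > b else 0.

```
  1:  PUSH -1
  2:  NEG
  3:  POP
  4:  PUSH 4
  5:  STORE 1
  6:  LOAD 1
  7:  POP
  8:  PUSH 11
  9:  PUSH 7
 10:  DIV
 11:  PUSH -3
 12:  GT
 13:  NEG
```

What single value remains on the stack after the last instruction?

PUSH -1 -> [-1]
NEG     -> [1]
POP     -> []
PUSH 4  -> [4]
STORE 1 -> []
LOAD 1  -> [4]
POP     -> []
PUSH 11 -> [11]
PUSH 7  -> [11, 7]
DIV     -> [1]
PUSH -3 -> [1, -3]
GT      -> [1]
NEG     -> [-1]

-1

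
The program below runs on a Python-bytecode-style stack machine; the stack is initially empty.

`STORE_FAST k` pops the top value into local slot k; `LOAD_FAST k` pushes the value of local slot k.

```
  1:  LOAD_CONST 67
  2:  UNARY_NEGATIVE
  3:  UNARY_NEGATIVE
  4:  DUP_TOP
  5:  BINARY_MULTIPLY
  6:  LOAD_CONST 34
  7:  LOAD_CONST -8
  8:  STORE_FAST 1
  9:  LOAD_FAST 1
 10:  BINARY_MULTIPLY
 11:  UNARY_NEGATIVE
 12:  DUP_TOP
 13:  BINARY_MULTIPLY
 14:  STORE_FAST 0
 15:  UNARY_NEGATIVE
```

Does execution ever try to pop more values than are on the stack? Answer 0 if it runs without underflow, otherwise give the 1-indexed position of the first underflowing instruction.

LOAD_CONST 67   : 67
UNARY_NEGATIVE  : -67
UNARY_NEGATIVE  : 67
DUP_TOP         : 67 67
BINARY_MULTIPLY : 4489
LOAD_CONST 34   : 4489 34
LOAD_CONST -8   : 4489 34 -8
STORE_FAST 1    : 4489 34
LOAD_FAST 1     : 4489 34 -8
BINARY_MULTIPLY : 4489 -272
UNARY_NEGATIVE  : 4489 272
DUP_TOP         : 4489 272 272
BINARY_MULTIPLY : 4489 73984
STORE_FAST 0    : 4489
UNARY_NEGATIVE  : -4489

0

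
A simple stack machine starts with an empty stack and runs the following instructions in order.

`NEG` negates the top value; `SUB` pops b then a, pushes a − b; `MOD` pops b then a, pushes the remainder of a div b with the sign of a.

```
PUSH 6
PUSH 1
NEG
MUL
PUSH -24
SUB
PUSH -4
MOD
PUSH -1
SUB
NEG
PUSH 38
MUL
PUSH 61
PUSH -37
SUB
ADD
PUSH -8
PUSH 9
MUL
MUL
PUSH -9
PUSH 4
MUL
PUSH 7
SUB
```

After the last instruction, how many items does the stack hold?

PUSH 6   -> 6
PUSH 1   -> 6 1
NEG      -> 6 -1
MUL      -> -6
PUSH -24 -> -6 -24
SUB      -> 18
PUSH -4  -> 18 -4
MOD      -> 2
PUSH -1  -> 2 -1
SUB      -> 3
NEG      -> -3
PUSH 38  -> -3 38
MUL      -> -114
PUSH 61  -> -114 61
PUSH -37 -> -114 61 -37
SUB      -> -114 98
ADD      -> -16
PUSH -8  -> -16 -8
PUSH 9   -> -16 -8 9
MUL      -> -16 -72
MUL      -> 1152
PUSH -9  -> 1152 -9
PUSH 4   -> 1152 -9 4
MUL      -> 1152 -36
PUSH 7   -> 1152 -36 7
SUB      -> 1152 -43

2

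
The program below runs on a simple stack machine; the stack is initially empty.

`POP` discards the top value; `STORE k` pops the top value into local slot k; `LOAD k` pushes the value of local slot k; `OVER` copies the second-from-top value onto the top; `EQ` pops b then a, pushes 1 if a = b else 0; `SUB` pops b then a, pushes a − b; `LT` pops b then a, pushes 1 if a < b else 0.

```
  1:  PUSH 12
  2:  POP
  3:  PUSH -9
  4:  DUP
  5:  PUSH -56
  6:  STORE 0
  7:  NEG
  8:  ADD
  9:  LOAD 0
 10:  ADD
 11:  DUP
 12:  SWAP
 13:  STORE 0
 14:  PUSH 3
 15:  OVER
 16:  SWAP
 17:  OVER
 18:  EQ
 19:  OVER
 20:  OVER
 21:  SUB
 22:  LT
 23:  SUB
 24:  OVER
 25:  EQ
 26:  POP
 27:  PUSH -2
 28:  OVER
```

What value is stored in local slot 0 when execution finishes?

-56

PUSH 12  : [12]
POP      : []
PUSH -9  : [-9]
DUP      : [-9, -9]
PUSH -56 : [-9, -9, -56]
STORE 0  : [-9, -9]
NEG      : [-9, 9]
ADD      : [0]
LOAD 0   : [0, -56]
ADD      : [-56]
DUP      : [-56, -56]
SWAP     : [-56, -56]
STORE 0  : [-56]
PUSH 3   : [-56, 3]
OVER     : [-56, 3, -56]
SWAP     : [-56, -56, 3]
OVER     : [-56, -56, 3, -56]
EQ       : [-56, -56, 0]
OVER     : [-56, -56, 0, -56]
OVER     : [-56, -56, 0, -56, 0]
SUB      : [-56, -56, 0, -56]
LT       : [-56, -56, 0]
SUB      : [-56, -56]
OVER     : [-56, -56, -56]
EQ       : [-56, 1]
POP      : [-56]
PUSH -2  : [-56, -2]
OVER     : [-56, -2, -56]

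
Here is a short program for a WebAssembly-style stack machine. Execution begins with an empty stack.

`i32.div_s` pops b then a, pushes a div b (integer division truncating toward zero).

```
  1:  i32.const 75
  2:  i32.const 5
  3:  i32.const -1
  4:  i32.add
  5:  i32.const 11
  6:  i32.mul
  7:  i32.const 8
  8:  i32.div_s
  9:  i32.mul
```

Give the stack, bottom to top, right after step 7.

i32.const 75 → 75
i32.const 5  → 75 5
i32.const -1 → 75 5 -1
i32.add      → 75 4
i32.const 11 → 75 4 11
i32.mul      → 75 44
i32.const 8  → 75 44 8

[75, 44, 8]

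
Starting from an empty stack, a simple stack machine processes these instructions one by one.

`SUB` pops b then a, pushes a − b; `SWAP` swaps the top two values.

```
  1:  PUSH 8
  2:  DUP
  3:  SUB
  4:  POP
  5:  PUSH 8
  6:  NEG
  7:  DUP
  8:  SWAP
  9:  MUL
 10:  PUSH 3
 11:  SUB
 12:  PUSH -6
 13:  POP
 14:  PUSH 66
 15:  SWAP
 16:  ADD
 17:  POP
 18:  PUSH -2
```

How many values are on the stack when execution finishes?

PUSH 8  : 8
DUP     : 8 8
SUB     : 0
POP     : (empty)
PUSH 8  : 8
NEG     : -8
DUP     : -8 -8
SWAP    : -8 -8
MUL     : 64
PUSH 3  : 64 3
SUB     : 61
PUSH -6 : 61 -6
POP     : 61
PUSH 66 : 61 66
SWAP    : 66 61
ADD     : 127
POP     : (empty)
PUSH -2 : -2

1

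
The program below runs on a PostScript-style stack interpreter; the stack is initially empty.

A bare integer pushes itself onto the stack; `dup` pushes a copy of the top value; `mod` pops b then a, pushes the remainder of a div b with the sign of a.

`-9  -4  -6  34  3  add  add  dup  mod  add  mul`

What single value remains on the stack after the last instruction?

36

-9  → [-9]
-4  → [-9, -4]
-6  → [-9, -4, -6]
34  → [-9, -4, -6, 34]
3   → [-9, -4, -6, 34, 3]
add → [-9, -4, -6, 37]
add → [-9, -4, 31]
dup → [-9, -4, 31, 31]
mod → [-9, -4, 0]
add → [-9, -4]
mul → [36]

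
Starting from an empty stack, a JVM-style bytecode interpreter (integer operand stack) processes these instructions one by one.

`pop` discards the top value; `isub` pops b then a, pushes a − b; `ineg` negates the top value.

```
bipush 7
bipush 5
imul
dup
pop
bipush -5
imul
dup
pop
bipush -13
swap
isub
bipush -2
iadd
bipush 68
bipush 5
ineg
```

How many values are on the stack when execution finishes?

3

bipush 7   -> [7]
bipush 5   -> [7, 5]
imul       -> [35]
dup        -> [35, 35]
pop        -> [35]
bipush -5  -> [35, -5]
imul       -> [-175]
dup        -> [-175, -175]
pop        -> [-175]
bipush -13 -> [-175, -13]
swap       -> [-13, -175]
isub       -> [162]
bipush -2  -> [162, -2]
iadd       -> [160]
bipush 68  -> [160, 68]
bipush 5   -> [160, 68, 5]
ineg       -> [160, 68, -5]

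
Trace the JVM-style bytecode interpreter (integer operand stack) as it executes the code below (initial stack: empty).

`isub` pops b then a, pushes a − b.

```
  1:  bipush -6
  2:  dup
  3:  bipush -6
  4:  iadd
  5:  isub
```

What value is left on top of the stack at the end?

6

bipush -6 → [-6]
dup       → [-6, -6]
bipush -6 → [-6, -6, -6]
iadd      → [-6, -12]
isub      → [6]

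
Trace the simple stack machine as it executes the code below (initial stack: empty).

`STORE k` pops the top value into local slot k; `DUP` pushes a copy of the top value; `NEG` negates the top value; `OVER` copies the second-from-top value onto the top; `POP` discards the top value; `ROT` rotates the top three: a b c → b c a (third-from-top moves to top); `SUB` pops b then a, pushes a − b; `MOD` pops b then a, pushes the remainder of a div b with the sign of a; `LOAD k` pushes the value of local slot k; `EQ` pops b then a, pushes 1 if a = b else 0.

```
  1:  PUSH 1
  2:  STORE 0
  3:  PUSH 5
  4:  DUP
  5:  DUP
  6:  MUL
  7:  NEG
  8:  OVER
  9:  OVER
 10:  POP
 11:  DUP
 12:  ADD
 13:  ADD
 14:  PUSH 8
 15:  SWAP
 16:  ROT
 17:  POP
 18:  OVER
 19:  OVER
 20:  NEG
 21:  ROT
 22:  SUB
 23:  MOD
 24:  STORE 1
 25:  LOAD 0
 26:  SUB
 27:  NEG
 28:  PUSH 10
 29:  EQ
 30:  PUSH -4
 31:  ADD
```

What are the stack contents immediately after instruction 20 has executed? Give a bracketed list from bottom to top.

PUSH 1  : [1]
STORE 0 : []
PUSH 5  : [5]
DUP     : [5, 5]
DUP     : [5, 5, 5]
MUL     : [5, 25]
NEG     : [5, -25]
OVER    : [5, -25, 5]
OVER    : [5, -25, 5, -25]
POP     : [5, -25, 5]
DUP     : [5, -25, 5, 5]
ADD     : [5, -25, 10]
ADD     : [5, -15]
PUSH 8  : [5, -15, 8]
SWAP    : [5, 8, -15]
ROT     : [8, -15, 5]
POP     : [8, -15]
OVER    : [8, -15, 8]
OVER    : [8, -15, 8, -15]
NEG     : [8, -15, 8, 15]

[8, -15, 8, 15]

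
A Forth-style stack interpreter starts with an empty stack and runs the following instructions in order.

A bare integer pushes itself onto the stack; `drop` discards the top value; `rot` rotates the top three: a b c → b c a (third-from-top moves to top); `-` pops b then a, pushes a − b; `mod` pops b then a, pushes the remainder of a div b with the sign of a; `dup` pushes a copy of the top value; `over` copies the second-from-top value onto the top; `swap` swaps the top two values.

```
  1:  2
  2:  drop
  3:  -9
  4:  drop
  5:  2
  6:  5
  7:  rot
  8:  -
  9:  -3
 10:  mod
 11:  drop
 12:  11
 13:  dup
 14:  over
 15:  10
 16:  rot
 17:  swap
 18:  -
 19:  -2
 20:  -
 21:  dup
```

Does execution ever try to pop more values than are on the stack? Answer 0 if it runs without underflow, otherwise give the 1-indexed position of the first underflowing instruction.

7

2    : [2]
drop : []
-9   : [-9]
drop : []
2    : [2]
5    : [2, 5]
rot  — needs 3 operands, stack has 2 → underflow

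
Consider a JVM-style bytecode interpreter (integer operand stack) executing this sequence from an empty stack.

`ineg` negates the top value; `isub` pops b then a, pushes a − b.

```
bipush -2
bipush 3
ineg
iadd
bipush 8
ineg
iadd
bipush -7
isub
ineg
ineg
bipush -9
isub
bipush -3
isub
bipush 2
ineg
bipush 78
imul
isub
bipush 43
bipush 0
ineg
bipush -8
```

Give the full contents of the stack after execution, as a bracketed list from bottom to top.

bipush -2 -> [-2]
bipush 3  -> [-2, 3]
ineg      -> [-2, -3]
iadd      -> [-5]
bipush 8  -> [-5, 8]
ineg      -> [-5, -8]
iadd      -> [-13]
bipush -7 -> [-13, -7]
isub      -> [-6]
ineg      -> [6]
ineg      -> [-6]
bipush -9 -> [-6, -9]
isub      -> [3]
bipush -3 -> [3, -3]
isub      -> [6]
bipush 2  -> [6, 2]
ineg      -> [6, -2]
bipush 78 -> [6, -2, 78]
imul      -> [6, -156]
isub      -> [162]
bipush 43 -> [162, 43]
bipush 0  -> [162, 43, 0]
ineg      -> [162, 43, 0]
bipush -8 -> [162, 43, 0, -8]

[162, 43, 0, -8]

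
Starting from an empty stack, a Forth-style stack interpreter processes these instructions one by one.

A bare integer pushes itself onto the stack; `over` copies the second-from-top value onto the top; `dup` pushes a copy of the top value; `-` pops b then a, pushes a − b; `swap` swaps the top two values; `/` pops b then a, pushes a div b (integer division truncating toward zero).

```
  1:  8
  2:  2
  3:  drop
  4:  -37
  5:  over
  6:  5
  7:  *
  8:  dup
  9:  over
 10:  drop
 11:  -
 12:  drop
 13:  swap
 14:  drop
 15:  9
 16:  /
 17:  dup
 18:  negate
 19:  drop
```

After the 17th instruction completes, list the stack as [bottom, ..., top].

8    : 8
2    : 8 2
drop : 8
-37  : 8 -37
over : 8 -37 8
5    : 8 -37 8 5
*    : 8 -37 40
dup  : 8 -37 40 40
over : 8 -37 40 40 40
drop : 8 -37 40 40
-    : 8 -37 0
drop : 8 -37
swap : -37 8
drop : -37
9    : -37 9
/    : -4
dup  : -4 -4

[-4, -4]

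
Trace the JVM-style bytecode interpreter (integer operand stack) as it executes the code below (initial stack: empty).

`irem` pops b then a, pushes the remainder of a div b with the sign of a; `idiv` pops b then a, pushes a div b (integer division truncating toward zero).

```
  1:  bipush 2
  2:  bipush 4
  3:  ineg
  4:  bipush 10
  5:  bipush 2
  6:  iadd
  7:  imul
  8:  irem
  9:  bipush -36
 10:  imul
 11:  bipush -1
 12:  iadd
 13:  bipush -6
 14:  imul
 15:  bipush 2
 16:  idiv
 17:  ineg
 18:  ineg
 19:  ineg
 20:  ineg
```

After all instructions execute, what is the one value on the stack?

219

bipush 2   -> [2]
bipush 4   -> [2, 4]
ineg       -> [2, -4]
bipush 10  -> [2, -4, 10]
bipush 2   -> [2, -4, 10, 2]
iadd       -> [2, -4, 12]
imul       -> [2, -48]
irem       -> [2]
bipush -36 -> [2, -36]
imul       -> [-72]
bipush -1  -> [-72, -1]
iadd       -> [-73]
bipush -6  -> [-73, -6]
imul       -> [438]
bipush 2   -> [438, 2]
idiv       -> [219]
ineg       -> [-219]
ineg       -> [219]
ineg       -> [-219]
ineg       -> [219]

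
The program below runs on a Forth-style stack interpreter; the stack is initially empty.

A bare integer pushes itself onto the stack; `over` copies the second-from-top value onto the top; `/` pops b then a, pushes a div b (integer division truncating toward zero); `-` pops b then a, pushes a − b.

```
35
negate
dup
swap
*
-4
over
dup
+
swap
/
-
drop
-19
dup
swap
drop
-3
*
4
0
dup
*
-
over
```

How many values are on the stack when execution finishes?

3

35     -> 35
negate -> -35
dup    -> -35 -35
swap   -> -35 -35
*      -> 1225
-4     -> 1225 -4
over   -> 1225 -4 1225
dup    -> 1225 -4 1225 1225
+      -> 1225 -4 2450
swap   -> 1225 2450 -4
/      -> 1225 -612
-      -> 1837
drop   -> (empty)
-19    -> -19
dup    -> -19 -19
swap   -> -19 -19
drop   -> -19
-3     -> -19 -3
*      -> 57
4      -> 57 4
0      -> 57 4 0
dup    -> 57 4 0 0
*      -> 57 4 0
-      -> 57 4
over   -> 57 4 57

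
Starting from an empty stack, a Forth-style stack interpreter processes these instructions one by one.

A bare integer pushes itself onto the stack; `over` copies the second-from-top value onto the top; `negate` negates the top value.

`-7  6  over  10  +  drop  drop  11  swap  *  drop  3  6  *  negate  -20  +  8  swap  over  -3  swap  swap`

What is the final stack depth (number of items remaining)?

4

-7      -7
6       -7 6
over    -7 6 -7
10      -7 6 -7 10
+       -7 6 3
drop    -7 6
drop    -7
11      -7 11
swap    11 -7
*       -77
drop    (empty)
3       3
6       3 6
*       18
negate  -18
-20     -18 -20
+       -38
8       -38 8
swap    8 -38
over    8 -38 8
-3      8 -38 8 -3
swap    8 -38 -3 8
swap    8 -38 8 -3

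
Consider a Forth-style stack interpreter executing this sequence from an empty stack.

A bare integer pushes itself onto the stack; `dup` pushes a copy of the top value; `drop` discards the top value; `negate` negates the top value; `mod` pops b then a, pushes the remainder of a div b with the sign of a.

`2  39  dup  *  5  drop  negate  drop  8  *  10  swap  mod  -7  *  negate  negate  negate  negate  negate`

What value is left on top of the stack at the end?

70

2      -> [2]
39     -> [2, 39]
dup    -> [2, 39, 39]
*      -> [2, 1521]
5      -> [2, 1521, 5]
drop   -> [2, 1521]
negate -> [2, -1521]
drop   -> [2]
8      -> [2, 8]
*      -> [16]
10     -> [16, 10]
swap   -> [10, 16]
mod    -> [10]
-7     -> [10, -7]
*      -> [-70]
negate -> [70]
negate -> [-70]
negate -> [70]
negate -> [-70]
negate -> [70]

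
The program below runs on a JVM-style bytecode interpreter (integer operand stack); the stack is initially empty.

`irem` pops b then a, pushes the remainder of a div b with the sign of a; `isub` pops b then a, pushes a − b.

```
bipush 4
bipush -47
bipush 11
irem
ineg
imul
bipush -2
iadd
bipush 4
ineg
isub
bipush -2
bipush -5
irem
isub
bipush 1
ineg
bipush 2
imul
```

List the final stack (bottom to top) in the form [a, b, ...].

bipush 4   : 4
bipush -47 : 4 -47
bipush 11  : 4 -47 11
irem       : 4 -3
ineg       : 4 3
imul       : 12
bipush -2  : 12 -2
iadd       : 10
bipush 4   : 10 4
ineg       : 10 -4
isub       : 14
bipush -2  : 14 -2
bipush -5  : 14 -2 -5
irem       : 14 -2
isub       : 16
bipush 1   : 16 1
ineg       : 16 -1
bipush 2   : 16 -1 2
imul       : 16 -2

[16, -2]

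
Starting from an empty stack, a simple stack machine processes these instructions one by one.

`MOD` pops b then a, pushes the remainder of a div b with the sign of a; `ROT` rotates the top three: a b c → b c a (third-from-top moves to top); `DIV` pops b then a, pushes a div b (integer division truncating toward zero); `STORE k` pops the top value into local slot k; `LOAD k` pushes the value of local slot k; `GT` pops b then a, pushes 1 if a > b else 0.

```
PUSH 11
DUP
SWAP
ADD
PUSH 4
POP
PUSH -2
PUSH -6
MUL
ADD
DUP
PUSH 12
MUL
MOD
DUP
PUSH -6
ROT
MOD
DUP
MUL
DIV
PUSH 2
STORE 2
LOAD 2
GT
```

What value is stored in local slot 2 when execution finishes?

PUSH 11  11
DUP      11 11
SWAP     11 11
ADD      22
PUSH 4   22 4
POP      22
PUSH -2  22 -2
PUSH -6  22 -2 -6
MUL      22 12
ADD      34
DUP      34 34
PUSH 12  34 34 12
MUL      34 408
MOD      34
DUP      34 34
PUSH -6  34 34 -6
ROT      34 -6 34
MOD      34 -6
DUP      34 -6 -6
MUL      34 36
DIV      0
PUSH 2   0 2
STORE 2  0
LOAD 2   0 2
GT       0

2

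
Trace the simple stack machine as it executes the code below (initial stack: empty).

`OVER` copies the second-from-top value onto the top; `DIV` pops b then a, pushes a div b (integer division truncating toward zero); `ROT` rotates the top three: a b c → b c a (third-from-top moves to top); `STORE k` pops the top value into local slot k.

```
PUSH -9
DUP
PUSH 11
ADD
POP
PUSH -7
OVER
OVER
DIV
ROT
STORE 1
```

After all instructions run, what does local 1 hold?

-9

PUSH -9 -> -9
DUP     -> -9 -9
PUSH 11 -> -9 -9 11
ADD     -> -9 2
POP     -> -9
PUSH -7 -> -9 -7
OVER    -> -9 -7 -9
OVER    -> -9 -7 -9 -7
DIV     -> -9 -7 1
ROT     -> -7 1 -9
STORE 1 -> -7 1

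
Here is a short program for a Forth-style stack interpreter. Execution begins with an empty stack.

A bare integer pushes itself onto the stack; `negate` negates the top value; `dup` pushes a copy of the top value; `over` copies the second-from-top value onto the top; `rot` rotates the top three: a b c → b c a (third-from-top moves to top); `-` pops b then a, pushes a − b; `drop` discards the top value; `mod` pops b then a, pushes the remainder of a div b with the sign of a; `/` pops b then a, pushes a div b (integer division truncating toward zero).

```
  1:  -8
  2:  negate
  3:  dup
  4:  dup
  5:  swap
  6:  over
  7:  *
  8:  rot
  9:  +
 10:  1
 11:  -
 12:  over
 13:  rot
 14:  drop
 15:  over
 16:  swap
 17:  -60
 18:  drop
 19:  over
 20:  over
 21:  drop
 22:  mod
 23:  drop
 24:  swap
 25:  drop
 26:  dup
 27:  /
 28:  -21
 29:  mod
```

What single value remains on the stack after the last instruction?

-8      [-8]
negate  [8]
dup     [8, 8]
dup     [8, 8, 8]
swap    [8, 8, 8]
over    [8, 8, 8, 8]
*       [8, 8, 64]
rot     [8, 64, 8]
+       [8, 72]
1       [8, 72, 1]
-       [8, 71]
over    [8, 71, 8]
rot     [71, 8, 8]
drop    [71, 8]
over    [71, 8, 71]
swap    [71, 71, 8]
-60     [71, 71, 8, -60]
drop    [71, 71, 8]
over    [71, 71, 8, 71]
over    [71, 71, 8, 71, 8]
drop    [71, 71, 8, 71]
mod     [71, 71, 8]
drop    [71, 71]
swap    [71, 71]
drop    [71]
dup     [71, 71]
/       [1]
-21     [1, -21]
mod     [1]

1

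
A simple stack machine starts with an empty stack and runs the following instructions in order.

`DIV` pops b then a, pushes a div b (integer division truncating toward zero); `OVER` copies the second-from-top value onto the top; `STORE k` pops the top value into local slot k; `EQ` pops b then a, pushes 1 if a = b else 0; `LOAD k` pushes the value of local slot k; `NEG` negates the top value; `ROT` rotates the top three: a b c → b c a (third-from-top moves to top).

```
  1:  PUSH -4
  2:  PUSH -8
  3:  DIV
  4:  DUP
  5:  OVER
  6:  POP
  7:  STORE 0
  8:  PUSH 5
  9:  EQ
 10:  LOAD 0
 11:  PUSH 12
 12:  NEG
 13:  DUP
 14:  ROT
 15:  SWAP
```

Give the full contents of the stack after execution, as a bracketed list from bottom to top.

PUSH -4 : -4
PUSH -8 : -4 -8
DIV     : 0
DUP     : 0 0
OVER    : 0 0 0
POP     : 0 0
STORE 0 : 0
PUSH 5  : 0 5
EQ      : 0
LOAD 0  : 0 0
PUSH 12 : 0 0 12
NEG     : 0 0 -12
DUP     : 0 0 -12 -12
ROT     : 0 -12 -12 0
SWAP    : 0 -12 0 -12

[0, -12, 0, -12]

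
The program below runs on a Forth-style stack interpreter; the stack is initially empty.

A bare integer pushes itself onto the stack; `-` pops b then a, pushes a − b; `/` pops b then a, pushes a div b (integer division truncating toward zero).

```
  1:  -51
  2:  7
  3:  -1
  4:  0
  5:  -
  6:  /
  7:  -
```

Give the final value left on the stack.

-51 → -51
7   → -51 7
-1  → -51 7 -1
0   → -51 7 -1 0
-   → -51 7 -1
/   → -51 -7
-   → -44

-44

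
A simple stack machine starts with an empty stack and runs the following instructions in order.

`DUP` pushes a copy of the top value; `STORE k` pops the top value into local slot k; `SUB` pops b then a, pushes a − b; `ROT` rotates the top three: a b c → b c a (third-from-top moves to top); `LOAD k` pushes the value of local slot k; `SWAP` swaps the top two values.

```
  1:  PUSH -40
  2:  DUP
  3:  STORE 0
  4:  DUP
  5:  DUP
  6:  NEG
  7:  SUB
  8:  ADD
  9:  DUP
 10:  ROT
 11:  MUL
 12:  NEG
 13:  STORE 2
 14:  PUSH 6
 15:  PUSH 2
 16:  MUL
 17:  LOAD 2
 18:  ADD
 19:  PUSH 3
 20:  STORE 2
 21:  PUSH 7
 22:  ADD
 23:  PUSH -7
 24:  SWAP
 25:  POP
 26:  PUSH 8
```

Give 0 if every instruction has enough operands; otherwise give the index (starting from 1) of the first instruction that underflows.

10

PUSH -40 -> [-40]
DUP      -> [-40, -40]
STORE 0  -> [-40]
DUP      -> [-40, -40]
DUP      -> [-40, -40, -40]
NEG      -> [-40, -40, 40]
SUB      -> [-40, -80]
ADD      -> [-120]
DUP      -> [-120, -120]
ROT  — needs 3 operands, stack has 2 → underflow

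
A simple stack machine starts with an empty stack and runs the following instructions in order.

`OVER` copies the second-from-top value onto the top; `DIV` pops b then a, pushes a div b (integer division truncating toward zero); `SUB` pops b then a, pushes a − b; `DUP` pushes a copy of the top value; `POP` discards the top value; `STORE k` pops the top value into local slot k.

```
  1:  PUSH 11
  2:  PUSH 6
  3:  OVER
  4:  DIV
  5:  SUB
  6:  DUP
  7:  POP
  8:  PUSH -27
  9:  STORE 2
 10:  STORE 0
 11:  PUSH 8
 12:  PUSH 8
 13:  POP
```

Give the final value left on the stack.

8

PUSH 11  → 11
PUSH 6   → 11 6
OVER     → 11 6 11
DIV      → 11 0
SUB      → 11
DUP      → 11 11
POP      → 11
PUSH -27 → 11 -27
STORE 2  → 11
STORE 0  → (empty)
PUSH 8   → 8
PUSH 8   → 8 8
POP      → 8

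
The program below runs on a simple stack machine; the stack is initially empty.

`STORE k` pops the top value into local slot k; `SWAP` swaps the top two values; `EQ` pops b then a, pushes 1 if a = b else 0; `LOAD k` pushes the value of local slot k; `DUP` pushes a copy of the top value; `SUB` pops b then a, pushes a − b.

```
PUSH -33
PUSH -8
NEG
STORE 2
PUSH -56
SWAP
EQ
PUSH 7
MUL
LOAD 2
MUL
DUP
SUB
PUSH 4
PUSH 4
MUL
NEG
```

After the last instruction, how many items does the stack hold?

PUSH -33  -33
PUSH -8   -33 -8
NEG       -33 8
STORE 2   -33
PUSH -56  -33 -56
SWAP      -56 -33
EQ        0
PUSH 7    0 7
MUL       0
LOAD 2    0 8
MUL       0
DUP       0 0
SUB       0
PUSH 4    0 4
PUSH 4    0 4 4
MUL       0 16
NEG       0 -16

2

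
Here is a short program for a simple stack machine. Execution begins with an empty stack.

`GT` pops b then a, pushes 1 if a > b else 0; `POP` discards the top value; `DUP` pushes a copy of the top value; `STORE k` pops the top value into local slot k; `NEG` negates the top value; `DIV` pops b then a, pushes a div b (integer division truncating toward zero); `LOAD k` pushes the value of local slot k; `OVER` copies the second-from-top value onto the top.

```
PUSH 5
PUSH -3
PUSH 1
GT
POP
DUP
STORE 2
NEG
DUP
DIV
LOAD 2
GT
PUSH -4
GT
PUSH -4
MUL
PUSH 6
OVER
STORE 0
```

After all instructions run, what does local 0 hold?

PUSH 5  -> [5]
PUSH -3 -> [5, -3]
PUSH 1  -> [5, -3, 1]
GT      -> [5, 0]
POP     -> [5]
DUP     -> [5, 5]
STORE 2 -> [5]
NEG     -> [-5]
DUP     -> [-5, -5]
DIV     -> [1]
LOAD 2  -> [1, 5]
GT      -> [0]
PUSH -4 -> [0, -4]
GT      -> [1]
PUSH -4 -> [1, -4]
MUL     -> [-4]
PUSH 6  -> [-4, 6]
OVER    -> [-4, 6, -4]
STORE 0 -> [-4, 6]

-4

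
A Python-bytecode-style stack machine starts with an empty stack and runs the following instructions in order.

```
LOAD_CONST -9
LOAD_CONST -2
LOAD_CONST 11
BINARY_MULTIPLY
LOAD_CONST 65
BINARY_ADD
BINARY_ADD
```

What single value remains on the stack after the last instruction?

34

LOAD_CONST -9   -> [-9]
LOAD_CONST -2   -> [-9, -2]
LOAD_CONST 11   -> [-9, -2, 11]
BINARY_MULTIPLY -> [-9, -22]
LOAD_CONST 65   -> [-9, -22, 65]
BINARY_ADD      -> [-9, 43]
BINARY_ADD      -> [34]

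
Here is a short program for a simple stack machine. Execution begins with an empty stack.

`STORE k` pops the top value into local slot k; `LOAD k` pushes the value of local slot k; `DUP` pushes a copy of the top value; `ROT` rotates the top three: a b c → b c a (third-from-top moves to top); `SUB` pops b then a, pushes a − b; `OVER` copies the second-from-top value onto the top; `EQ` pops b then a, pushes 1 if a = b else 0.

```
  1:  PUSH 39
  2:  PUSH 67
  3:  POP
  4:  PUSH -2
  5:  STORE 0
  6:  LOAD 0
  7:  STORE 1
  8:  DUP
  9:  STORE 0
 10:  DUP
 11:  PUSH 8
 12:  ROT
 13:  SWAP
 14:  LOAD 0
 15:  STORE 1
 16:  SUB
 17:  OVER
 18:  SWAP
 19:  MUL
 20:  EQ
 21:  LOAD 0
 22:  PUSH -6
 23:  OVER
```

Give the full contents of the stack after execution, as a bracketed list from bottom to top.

[0, 39, -6, 39]

PUSH 39 → 39
PUSH 67 → 39 67
POP     → 39
PUSH -2 → 39 -2
STORE 0 → 39
LOAD 0  → 39 -2
STORE 1 → 39
DUP     → 39 39
STORE 0 → 39
DUP     → 39 39
PUSH 8  → 39 39 8
ROT     → 39 8 39
SWAP    → 39 39 8
LOAD 0  → 39 39 8 39
STORE 1 → 39 39 8
SUB     → 39 31
OVER    → 39 31 39
SWAP    → 39 39 31
MUL     → 39 1209
EQ      → 0
LOAD 0  → 0 39
PUSH -6 → 0 39 -6
OVER    → 0 39 -6 39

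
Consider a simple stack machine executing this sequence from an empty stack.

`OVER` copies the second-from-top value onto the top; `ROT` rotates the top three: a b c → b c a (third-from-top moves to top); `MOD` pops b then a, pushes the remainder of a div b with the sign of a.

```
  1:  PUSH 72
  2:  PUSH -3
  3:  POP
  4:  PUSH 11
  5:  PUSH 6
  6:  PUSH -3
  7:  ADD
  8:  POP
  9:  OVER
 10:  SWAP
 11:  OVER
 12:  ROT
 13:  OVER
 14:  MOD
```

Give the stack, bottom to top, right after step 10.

[72, 72, 11]

PUSH 72 → [72]
PUSH -3 → [72, -3]
POP     → [72]
PUSH 11 → [72, 11]
PUSH 6  → [72, 11, 6]
PUSH -3 → [72, 11, 6, -3]
ADD     → [72, 11, 3]
POP     → [72, 11]
OVER    → [72, 11, 72]
SWAP    → [72, 72, 11]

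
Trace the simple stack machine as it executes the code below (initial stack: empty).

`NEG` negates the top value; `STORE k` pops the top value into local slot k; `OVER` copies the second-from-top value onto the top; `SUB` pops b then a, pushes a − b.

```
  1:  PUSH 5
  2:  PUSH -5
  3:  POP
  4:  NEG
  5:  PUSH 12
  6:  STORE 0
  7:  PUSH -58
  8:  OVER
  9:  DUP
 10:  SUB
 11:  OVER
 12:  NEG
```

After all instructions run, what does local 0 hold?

PUSH 5   → 5
PUSH -5  → 5 -5
POP      → 5
NEG      → -5
PUSH 12  → -5 12
STORE 0  → -5
PUSH -58 → -5 -58
OVER     → -5 -58 -5
DUP      → -5 -58 -5 -5
SUB      → -5 -58 0
OVER     → -5 -58 0 -58
NEG      → -5 -58 0 58

12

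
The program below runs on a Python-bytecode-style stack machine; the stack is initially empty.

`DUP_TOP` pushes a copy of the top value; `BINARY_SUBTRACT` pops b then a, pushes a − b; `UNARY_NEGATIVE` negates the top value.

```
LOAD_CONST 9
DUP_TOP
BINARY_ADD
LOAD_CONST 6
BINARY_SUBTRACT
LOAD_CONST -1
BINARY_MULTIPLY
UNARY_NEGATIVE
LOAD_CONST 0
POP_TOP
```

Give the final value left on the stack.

LOAD_CONST 9    → 9
DUP_TOP         → 9 9
BINARY_ADD      → 18
LOAD_CONST 6    → 18 6
BINARY_SUBTRACT → 12
LOAD_CONST -1   → 12 -1
BINARY_MULTIPLY → -12
UNARY_NEGATIVE  → 12
LOAD_CONST 0    → 12 0
POP_TOP         → 12

12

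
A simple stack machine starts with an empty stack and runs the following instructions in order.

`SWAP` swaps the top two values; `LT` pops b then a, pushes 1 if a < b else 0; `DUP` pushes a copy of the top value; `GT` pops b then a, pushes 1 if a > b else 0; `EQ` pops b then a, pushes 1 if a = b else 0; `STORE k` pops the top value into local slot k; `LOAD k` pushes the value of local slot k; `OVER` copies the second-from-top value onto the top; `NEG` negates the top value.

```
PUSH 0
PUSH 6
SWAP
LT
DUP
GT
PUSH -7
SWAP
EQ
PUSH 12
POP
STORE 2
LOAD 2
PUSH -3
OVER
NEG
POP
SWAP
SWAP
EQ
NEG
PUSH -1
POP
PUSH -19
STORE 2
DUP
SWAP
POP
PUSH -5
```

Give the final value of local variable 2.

PUSH 0   -> [0]
PUSH 6   -> [0, 6]
SWAP     -> [6, 0]
LT       -> [0]
DUP      -> [0, 0]
GT       -> [0]
PUSH -7  -> [0, -7]
SWAP     -> [-7, 0]
EQ       -> [0]
PUSH 12  -> [0, 12]
POP      -> [0]
STORE 2  -> []
LOAD 2   -> [0]
PUSH -3  -> [0, -3]
OVER     -> [0, -3, 0]
NEG      -> [0, -3, 0]
POP      -> [0, -3]
SWAP     -> [-3, 0]
SWAP     -> [0, -3]
EQ       -> [0]
NEG      -> [0]
PUSH -1  -> [0, -1]
POP      -> [0]
PUSH -19 -> [0, -19]
STORE 2  -> [0]
DUP      -> [0, 0]
SWAP     -> [0, 0]
POP      -> [0]
PUSH -5  -> [0, -5]

-19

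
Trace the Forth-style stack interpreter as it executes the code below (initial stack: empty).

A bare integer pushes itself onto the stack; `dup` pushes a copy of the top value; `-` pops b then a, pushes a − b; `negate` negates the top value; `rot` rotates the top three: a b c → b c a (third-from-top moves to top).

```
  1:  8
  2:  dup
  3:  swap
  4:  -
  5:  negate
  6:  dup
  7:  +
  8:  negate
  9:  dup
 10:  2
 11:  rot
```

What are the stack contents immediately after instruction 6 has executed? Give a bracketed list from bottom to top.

8      : 8
dup    : 8 8
swap   : 8 8
-      : 0
negate : 0
dup    : 0 0

[0, 0]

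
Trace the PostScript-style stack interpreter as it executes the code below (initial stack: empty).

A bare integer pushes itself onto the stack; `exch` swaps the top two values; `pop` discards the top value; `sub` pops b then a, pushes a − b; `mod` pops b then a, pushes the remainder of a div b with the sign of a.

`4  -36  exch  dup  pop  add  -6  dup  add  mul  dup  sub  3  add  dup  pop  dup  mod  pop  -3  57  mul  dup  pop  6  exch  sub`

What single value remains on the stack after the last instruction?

177

4    -> 4
-36  -> 4 -36
exch -> -36 4
dup  -> -36 4 4
pop  -> -36 4
add  -> -32
-6   -> -32 -6
dup  -> -32 -6 -6
add  -> -32 -12
mul  -> 384
dup  -> 384 384
sub  -> 0
3    -> 0 3
add  -> 3
dup  -> 3 3
pop  -> 3
dup  -> 3 3
mod  -> 0
pop  -> (empty)
-3   -> -3
57   -> -3 57
mul  -> -171
dup  -> -171 -171
pop  -> -171
6    -> -171 6
exch -> 6 -171
sub  -> 177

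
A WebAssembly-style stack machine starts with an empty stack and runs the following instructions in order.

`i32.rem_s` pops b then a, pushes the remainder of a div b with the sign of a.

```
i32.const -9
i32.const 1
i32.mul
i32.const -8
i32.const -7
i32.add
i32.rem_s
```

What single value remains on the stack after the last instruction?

i32.const -9 -> [-9]
i32.const 1  -> [-9, 1]
i32.mul      -> [-9]
i32.const -8 -> [-9, -8]
i32.const -7 -> [-9, -8, -7]
i32.add      -> [-9, -15]
i32.rem_s    -> [-9]

-9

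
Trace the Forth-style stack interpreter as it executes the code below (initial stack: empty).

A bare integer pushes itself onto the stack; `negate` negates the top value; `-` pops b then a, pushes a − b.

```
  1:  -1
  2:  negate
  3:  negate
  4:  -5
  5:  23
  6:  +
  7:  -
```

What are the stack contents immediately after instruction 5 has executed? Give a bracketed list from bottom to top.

[-1, -5, 23]

-1     → -1
negate → 1
negate → -1
-5     → -1 -5
23     → -1 -5 23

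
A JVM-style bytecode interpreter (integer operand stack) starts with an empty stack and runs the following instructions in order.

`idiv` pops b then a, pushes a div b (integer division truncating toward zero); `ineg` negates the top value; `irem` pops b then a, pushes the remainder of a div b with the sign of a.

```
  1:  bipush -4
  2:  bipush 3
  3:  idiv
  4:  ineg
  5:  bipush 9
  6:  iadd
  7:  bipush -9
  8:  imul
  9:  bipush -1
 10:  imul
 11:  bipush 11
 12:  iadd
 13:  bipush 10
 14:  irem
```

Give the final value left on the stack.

1

bipush -4 -> -4
bipush 3  -> -4 3
idiv      -> -1
ineg      -> 1
bipush 9  -> 1 9
iadd      -> 10
bipush -9 -> 10 -9
imul      -> -90
bipush -1 -> -90 -1
imul      -> 90
bipush 11 -> 90 11
iadd      -> 101
bipush 10 -> 101 10
irem      -> 1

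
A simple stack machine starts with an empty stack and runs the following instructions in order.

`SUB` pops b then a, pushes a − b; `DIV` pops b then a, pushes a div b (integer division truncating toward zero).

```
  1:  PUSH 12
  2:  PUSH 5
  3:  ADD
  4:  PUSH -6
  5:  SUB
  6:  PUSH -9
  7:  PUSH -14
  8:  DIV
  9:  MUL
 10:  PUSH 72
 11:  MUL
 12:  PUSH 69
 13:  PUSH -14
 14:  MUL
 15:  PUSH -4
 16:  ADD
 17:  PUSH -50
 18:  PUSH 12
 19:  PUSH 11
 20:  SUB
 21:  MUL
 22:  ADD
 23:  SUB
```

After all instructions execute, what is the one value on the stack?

1020

PUSH 12   12
PUSH 5    12 5
ADD       17
PUSH -6   17 -6
SUB       23
PUSH -9   23 -9
PUSH -14  23 -9 -14
DIV       23 0
MUL       0
PUSH 72   0 72
MUL       0
PUSH 69   0 69
PUSH -14  0 69 -14
MUL       0 -966
PUSH -4   0 -966 -4
ADD       0 -970
PUSH -50  0 -970 -50
PUSH 12   0 -970 -50 12
PUSH 11   0 -970 -50 12 11
SUB       0 -970 -50 1
MUL       0 -970 -50
ADD       0 -1020
SUB       1020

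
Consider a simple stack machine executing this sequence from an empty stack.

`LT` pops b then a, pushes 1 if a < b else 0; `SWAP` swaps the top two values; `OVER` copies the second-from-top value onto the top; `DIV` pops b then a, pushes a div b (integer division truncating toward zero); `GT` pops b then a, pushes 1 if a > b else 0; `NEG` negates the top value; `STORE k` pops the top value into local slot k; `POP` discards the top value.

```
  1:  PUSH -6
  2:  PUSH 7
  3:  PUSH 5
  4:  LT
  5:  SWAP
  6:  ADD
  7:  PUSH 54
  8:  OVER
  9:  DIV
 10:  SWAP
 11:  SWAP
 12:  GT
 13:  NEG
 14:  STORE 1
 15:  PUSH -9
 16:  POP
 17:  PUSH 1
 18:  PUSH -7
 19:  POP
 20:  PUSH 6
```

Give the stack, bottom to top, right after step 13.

[-1]

PUSH -6 : -6
PUSH 7  : -6 7
PUSH 5  : -6 7 5
LT      : -6 0
SWAP    : 0 -6
ADD     : -6
PUSH 54 : -6 54
OVER    : -6 54 -6
DIV     : -6 -9
SWAP    : -9 -6
SWAP    : -6 -9
GT      : 1
NEG     : -1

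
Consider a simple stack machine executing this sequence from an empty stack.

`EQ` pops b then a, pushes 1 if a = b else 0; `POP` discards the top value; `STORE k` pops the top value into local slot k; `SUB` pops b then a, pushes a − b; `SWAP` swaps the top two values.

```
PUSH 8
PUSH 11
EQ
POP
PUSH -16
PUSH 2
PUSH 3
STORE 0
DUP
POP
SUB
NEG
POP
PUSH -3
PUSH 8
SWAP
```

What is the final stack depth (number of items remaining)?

PUSH 8   → [8]
PUSH 11  → [8, 11]
EQ       → [0]
POP      → []
PUSH -16 → [-16]
PUSH 2   → [-16, 2]
PUSH 3   → [-16, 2, 3]
STORE 0  → [-16, 2]
DUP      → [-16, 2, 2]
POP      → [-16, 2]
SUB      → [-18]
NEG      → [18]
POP      → []
PUSH -3  → [-3]
PUSH 8   → [-3, 8]
SWAP     → [8, -3]

2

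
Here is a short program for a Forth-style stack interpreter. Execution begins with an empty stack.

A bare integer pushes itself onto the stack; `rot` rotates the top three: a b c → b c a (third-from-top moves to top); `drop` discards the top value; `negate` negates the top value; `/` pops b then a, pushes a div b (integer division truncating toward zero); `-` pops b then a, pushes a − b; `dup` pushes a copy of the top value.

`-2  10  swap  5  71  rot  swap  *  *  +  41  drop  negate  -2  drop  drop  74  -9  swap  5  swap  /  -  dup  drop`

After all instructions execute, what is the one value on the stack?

-2     → [-2]
10     → [-2, 10]
swap   → [10, -2]
5      → [10, -2, 5]
71     → [10, -2, 5, 71]
rot    → [10, 5, 71, -2]
swap   → [10, 5, -2, 71]
*      → [10, 5, -142]
*      → [10, -710]
+      → [-700]
41     → [-700, 41]
drop   → [-700]
negate → [700]
-2     → [700, -2]
drop   → [700]
drop   → []
74     → [74]
-9     → [74, -9]
swap   → [-9, 74]
5      → [-9, 74, 5]
swap   → [-9, 5, 74]
/      → [-9, 0]
-      → [-9]
dup    → [-9, -9]
drop   → [-9]

-9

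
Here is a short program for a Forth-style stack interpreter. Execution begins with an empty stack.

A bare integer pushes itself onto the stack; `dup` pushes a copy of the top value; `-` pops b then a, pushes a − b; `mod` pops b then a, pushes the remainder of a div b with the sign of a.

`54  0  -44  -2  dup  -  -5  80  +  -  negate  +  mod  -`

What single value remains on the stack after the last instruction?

54

54     → 54
0      → 54 0
-44    → 54 0 -44
-2     → 54 0 -44 -2
dup    → 54 0 -44 -2 -2
-      → 54 0 -44 0
-5     → 54 0 -44 0 -5
80     → 54 0 -44 0 -5 80
+      → 54 0 -44 0 75
-      → 54 0 -44 -75
negate → 54 0 -44 75
+      → 54 0 31
mod    → 54 0
-      → 54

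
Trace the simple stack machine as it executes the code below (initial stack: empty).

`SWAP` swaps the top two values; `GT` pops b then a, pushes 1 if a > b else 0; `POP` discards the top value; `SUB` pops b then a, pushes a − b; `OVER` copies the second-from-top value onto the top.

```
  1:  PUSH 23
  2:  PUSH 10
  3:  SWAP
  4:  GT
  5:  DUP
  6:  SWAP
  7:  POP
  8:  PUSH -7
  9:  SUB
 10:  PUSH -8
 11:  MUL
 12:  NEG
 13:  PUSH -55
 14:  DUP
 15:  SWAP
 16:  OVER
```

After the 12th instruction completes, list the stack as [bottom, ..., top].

[56]

PUSH 23 : [23]
PUSH 10 : [23, 10]
SWAP    : [10, 23]
GT      : [0]
DUP     : [0, 0]
SWAP    : [0, 0]
POP     : [0]
PUSH -7 : [0, -7]
SUB     : [7]
PUSH -8 : [7, -8]
MUL     : [-56]
NEG     : [56]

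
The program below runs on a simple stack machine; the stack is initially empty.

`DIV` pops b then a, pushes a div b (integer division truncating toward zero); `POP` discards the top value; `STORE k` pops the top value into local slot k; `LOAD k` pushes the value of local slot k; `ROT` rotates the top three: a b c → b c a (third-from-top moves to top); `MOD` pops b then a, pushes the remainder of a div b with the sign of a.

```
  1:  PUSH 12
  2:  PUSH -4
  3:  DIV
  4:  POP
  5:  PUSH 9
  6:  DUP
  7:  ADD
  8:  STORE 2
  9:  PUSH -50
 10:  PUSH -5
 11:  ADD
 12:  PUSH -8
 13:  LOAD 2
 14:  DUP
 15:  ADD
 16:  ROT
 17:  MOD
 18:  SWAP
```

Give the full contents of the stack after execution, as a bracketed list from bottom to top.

[36, -8]

PUSH 12  : [12]
PUSH -4  : [12, -4]
DIV      : [-3]
POP      : []
PUSH 9   : [9]
DUP      : [9, 9]
ADD      : [18]
STORE 2  : []
PUSH -50 : [-50]
PUSH -5  : [-50, -5]
ADD      : [-55]
PUSH -8  : [-55, -8]
LOAD 2   : [-55, -8, 18]
DUP      : [-55, -8, 18, 18]
ADD      : [-55, -8, 36]
ROT      : [-8, 36, -55]
MOD      : [-8, 36]
SWAP     : [36, -8]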